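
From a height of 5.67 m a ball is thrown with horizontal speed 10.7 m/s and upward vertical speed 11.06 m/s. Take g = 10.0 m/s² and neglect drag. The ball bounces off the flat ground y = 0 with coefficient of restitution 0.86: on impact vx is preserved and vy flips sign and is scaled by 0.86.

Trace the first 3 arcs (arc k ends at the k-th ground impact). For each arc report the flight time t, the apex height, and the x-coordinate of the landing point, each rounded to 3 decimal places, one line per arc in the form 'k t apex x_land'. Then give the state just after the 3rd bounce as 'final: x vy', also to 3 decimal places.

1 2.641 11.786 28.262
2 2.641 8.717 56.518
3 2.271 6.447 80.819
final: 80.819 9.766

Arc 1: start y=5.670, vy=11.060 → t=2.641, apex=11.786, x_land=28.262, impact vy=-15.353
  bounce: vy ← 0.86·15.353 = 13.204
Arc 2: start y=0.000, vy=13.204 → t=2.641, apex=8.717, x_land=56.518, impact vy=-13.204
  bounce: vy ← 0.86·13.204 = 11.355
Arc 3: start y=0.000, vy=11.355 → t=2.271, apex=6.447, x_land=80.819, impact vy=-11.355
  bounce: vy ← 0.86·11.355 = 9.766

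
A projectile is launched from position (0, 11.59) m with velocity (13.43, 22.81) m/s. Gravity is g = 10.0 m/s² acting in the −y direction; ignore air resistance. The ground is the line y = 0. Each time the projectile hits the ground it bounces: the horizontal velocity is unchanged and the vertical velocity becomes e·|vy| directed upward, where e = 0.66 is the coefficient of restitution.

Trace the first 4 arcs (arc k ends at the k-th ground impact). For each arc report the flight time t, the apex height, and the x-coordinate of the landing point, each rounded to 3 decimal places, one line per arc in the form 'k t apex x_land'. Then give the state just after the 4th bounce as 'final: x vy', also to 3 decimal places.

Arc 1: start y=11.590, vy=22.810 → t=5.023, apex=37.605, x_land=67.465, impact vy=-27.424
  bounce: vy ← 0.66·27.424 = 18.100
Arc 2: start y=0.000, vy=18.100 → t=3.620, apex=16.381, x_land=116.082, impact vy=-18.100
  bounce: vy ← 0.66·18.100 = 11.946
Arc 3: start y=0.000, vy=11.946 → t=2.389, apex=7.135, x_land=148.169, impact vy=-11.946
  bounce: vy ← 0.66·11.946 = 7.884
Arc 4: start y=0.000, vy=7.884 → t=1.577, apex=3.108, x_land=169.346, impact vy=-7.884
  bounce: vy ← 0.66·7.884 = 5.204

1 5.023 37.605 67.465
2 3.620 16.381 116.082
3 2.389 7.135 148.169
4 1.577 3.108 169.346
final: 169.346 5.204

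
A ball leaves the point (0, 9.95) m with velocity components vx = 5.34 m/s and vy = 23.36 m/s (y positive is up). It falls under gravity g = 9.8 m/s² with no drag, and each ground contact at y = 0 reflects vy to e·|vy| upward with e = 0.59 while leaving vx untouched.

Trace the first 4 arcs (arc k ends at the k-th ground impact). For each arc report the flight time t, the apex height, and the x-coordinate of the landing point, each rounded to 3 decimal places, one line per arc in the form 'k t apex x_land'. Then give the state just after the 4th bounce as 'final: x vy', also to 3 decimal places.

Arc 1: start y=9.950, vy=23.360 → t=5.161, apex=37.791, x_land=27.559, impact vy=-27.216
  bounce: vy ← 0.59·27.216 = 16.057
Arc 2: start y=0.000, vy=16.057 → t=3.277, apex=13.155, x_land=45.058, impact vy=-16.057
  bounce: vy ← 0.59·16.057 = 9.474
Arc 3: start y=0.000, vy=9.474 → t=1.933, apex=4.579, x_land=55.383, impact vy=-9.474
  bounce: vy ← 0.59·9.474 = 5.590
Arc 4: start y=0.000, vy=5.590 → t=1.141, apex=1.594, x_land=61.474, impact vy=-5.590
  bounce: vy ← 0.59·5.590 = 3.298

1 5.161 37.791 27.559
2 3.277 13.155 45.058
3 1.933 4.579 55.383
4 1.141 1.594 61.474
final: 61.474 3.298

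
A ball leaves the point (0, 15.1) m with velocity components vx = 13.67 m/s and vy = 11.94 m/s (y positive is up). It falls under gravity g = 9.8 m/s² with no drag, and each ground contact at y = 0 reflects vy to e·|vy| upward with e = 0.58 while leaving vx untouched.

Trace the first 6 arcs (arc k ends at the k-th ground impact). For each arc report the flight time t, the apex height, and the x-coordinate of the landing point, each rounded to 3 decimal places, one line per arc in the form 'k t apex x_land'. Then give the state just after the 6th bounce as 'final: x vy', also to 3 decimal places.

Arc 1: start y=15.100, vy=11.940 → t=3.355, apex=22.374, x_land=45.866, impact vy=-20.941
  bounce: vy ← 0.58·20.941 = 12.146
Arc 2: start y=0.000, vy=12.146 → t=2.479, apex=7.526, x_land=79.750, impact vy=-12.146
  bounce: vy ← 0.58·12.146 = 7.045
Arc 3: start y=0.000, vy=7.045 → t=1.438, apex=2.532, x_land=99.403, impact vy=-7.045
  bounce: vy ← 0.58·7.045 = 4.086
Arc 4: start y=0.000, vy=4.086 → t=0.834, apex=0.852, x_land=110.801, impact vy=-4.086
  bounce: vy ← 0.58·4.086 = 2.370
Arc 5: start y=0.000, vy=2.370 → t=0.484, apex=0.287, x_land=117.412, impact vy=-2.370
  bounce: vy ← 0.58·2.370 = 1.374
Arc 6: start y=0.000, vy=1.374 → t=0.281, apex=0.096, x_land=121.247, impact vy=-1.374
  bounce: vy ← 0.58·1.374 = 0.797

1 3.355 22.374 45.866
2 2.479 7.526 79.750
3 1.438 2.532 99.403
4 0.834 0.852 110.801
5 0.484 0.287 117.412
6 0.281 0.096 121.247
final: 121.247 0.797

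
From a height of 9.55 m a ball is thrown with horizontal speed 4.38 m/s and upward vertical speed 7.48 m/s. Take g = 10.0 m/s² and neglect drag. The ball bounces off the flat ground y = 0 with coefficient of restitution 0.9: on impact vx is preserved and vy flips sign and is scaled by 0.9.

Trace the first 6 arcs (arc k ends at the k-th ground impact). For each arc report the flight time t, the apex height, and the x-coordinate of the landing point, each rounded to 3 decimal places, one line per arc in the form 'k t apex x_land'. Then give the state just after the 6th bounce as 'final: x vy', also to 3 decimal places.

Arc 1: start y=9.550, vy=7.480 → t=2.319, apex=12.348, x_land=10.159, impact vy=-15.715
  bounce: vy ← 0.9·15.715 = 14.143
Arc 2: start y=0.000, vy=14.143 → t=2.829, apex=10.001, x_land=22.549, impact vy=-14.143
  bounce: vy ← 0.9·14.143 = 12.729
Arc 3: start y=0.000, vy=12.729 → t=2.546, apex=8.101, x_land=33.699, impact vy=-12.729
  bounce: vy ← 0.9·12.729 = 11.456
Arc 4: start y=0.000, vy=11.456 → t=2.291, apex=6.562, x_land=43.735, impact vy=-11.456
  bounce: vy ← 0.9·11.456 = 10.310
Arc 5: start y=0.000, vy=10.310 → t=2.062, apex=5.315, x_land=52.767, impact vy=-10.310
  bounce: vy ← 0.9·10.310 = 9.279
Arc 6: start y=0.000, vy=9.279 → t=1.856, apex=4.305, x_land=60.895, impact vy=-9.279
  bounce: vy ← 0.9·9.279 = 8.351

1 2.319 12.348 10.159
2 2.829 10.001 22.549
3 2.546 8.101 33.699
4 2.291 6.562 43.735
5 2.062 5.315 52.767
6 1.856 4.305 60.895
final: 60.895 8.351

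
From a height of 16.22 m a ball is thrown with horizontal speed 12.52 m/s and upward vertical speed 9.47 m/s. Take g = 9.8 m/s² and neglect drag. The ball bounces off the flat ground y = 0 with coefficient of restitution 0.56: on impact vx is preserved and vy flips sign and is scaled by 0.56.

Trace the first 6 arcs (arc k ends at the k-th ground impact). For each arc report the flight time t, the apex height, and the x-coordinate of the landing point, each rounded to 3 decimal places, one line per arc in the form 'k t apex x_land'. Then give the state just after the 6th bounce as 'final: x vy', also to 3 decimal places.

1 3.026 20.796 37.891
2 2.307 6.521 66.778
3 1.292 2.045 82.955
4 0.724 0.641 92.014
5 0.405 0.201 97.087
6 0.227 0.063 99.928
final: 99.928 0.623

Arc 1: start y=16.220, vy=9.470 → t=3.026, apex=20.796, x_land=37.891, impact vy=-20.189
  bounce: vy ← 0.56·20.189 = 11.306
Arc 2: start y=0.000, vy=11.306 → t=2.307, apex=6.521, x_land=66.778, impact vy=-11.306
  bounce: vy ← 0.56·11.306 = 6.331
Arc 3: start y=0.000, vy=6.331 → t=1.292, apex=2.045, x_land=82.955, impact vy=-6.331
  bounce: vy ← 0.56·6.331 = 3.545
Arc 4: start y=0.000, vy=3.545 → t=0.724, apex=0.641, x_land=92.014, impact vy=-3.545
  bounce: vy ← 0.56·3.545 = 1.985
Arc 5: start y=0.000, vy=1.985 → t=0.405, apex=0.201, x_land=97.087, impact vy=-1.985
  bounce: vy ← 0.56·1.985 = 1.112
Arc 6: start y=0.000, vy=1.112 → t=0.227, apex=0.063, x_land=99.928, impact vy=-1.112
  bounce: vy ← 0.56·1.112 = 0.623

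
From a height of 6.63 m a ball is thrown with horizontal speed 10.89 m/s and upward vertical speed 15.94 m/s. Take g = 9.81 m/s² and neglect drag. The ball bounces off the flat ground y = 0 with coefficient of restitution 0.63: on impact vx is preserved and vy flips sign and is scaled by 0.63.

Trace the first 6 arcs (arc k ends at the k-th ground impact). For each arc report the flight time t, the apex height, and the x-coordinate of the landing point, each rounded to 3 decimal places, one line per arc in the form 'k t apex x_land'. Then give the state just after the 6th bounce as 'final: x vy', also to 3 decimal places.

1 3.623 19.580 39.453
2 2.517 7.771 66.868
3 1.586 3.084 84.139
4 0.999 1.224 95.020
5 0.629 0.486 101.875
6 0.397 0.193 106.194
final: 106.194 1.225

Arc 1: start y=6.630, vy=15.940 → t=3.623, apex=19.580, x_land=39.453, impact vy=-19.600
  bounce: vy ← 0.63·19.600 = 12.348
Arc 2: start y=0.000, vy=12.348 → t=2.517, apex=7.771, x_land=66.868, impact vy=-12.348
  bounce: vy ← 0.63·12.348 = 7.779
Arc 3: start y=0.000, vy=7.779 → t=1.586, apex=3.084, x_land=84.139, impact vy=-7.779
  bounce: vy ← 0.63·7.779 = 4.901
Arc 4: start y=0.000, vy=4.901 → t=0.999, apex=1.224, x_land=95.020, impact vy=-4.901
  bounce: vy ← 0.63·4.901 = 3.088
Arc 5: start y=0.000, vy=3.088 → t=0.629, apex=0.486, x_land=101.875, impact vy=-3.088
  bounce: vy ← 0.63·3.088 = 1.945
Arc 6: start y=0.000, vy=1.945 → t=0.397, apex=0.193, x_land=106.194, impact vy=-1.945
  bounce: vy ← 0.63·1.945 = 1.225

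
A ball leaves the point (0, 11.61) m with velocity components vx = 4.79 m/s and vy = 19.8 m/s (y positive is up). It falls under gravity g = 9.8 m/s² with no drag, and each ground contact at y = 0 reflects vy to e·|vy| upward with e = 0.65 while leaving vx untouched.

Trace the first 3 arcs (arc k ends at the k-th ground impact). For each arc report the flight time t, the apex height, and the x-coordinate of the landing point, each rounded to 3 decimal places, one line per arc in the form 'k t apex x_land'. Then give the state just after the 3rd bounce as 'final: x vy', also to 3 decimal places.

Arc 1: start y=11.610, vy=19.800 → t=4.560, apex=31.612, x_land=21.844, impact vy=-24.892
  bounce: vy ← 0.65·24.892 = 16.180
Arc 2: start y=0.000, vy=16.180 → t=3.302, apex=13.356, x_land=37.661, impact vy=-16.180
  bounce: vy ← 0.65·16.180 = 10.517
Arc 3: start y=0.000, vy=10.517 → t=2.146, apex=5.643, x_land=47.941, impact vy=-10.517
  bounce: vy ← 0.65·10.517 = 6.836

1 4.560 31.612 21.844
2 3.302 13.356 37.661
3 2.146 5.643 47.941
final: 47.941 6.836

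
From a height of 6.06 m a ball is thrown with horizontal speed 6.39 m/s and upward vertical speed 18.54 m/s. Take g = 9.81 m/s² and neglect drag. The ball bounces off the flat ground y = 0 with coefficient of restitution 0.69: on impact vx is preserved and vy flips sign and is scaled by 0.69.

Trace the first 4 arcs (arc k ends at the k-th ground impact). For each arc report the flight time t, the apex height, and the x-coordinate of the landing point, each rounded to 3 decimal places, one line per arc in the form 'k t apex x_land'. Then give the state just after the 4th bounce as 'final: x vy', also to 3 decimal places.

1 4.082 23.579 26.087
2 3.026 11.226 45.421
3 2.088 5.345 58.762
4 1.441 2.545 67.967
final: 67.967 4.875

Arc 1: start y=6.060, vy=18.540 → t=4.082, apex=23.579, x_land=26.087, impact vy=-21.509
  bounce: vy ← 0.69·21.509 = 14.841
Arc 2: start y=0.000, vy=14.841 → t=3.026, apex=11.226, x_land=45.421, impact vy=-14.841
  bounce: vy ← 0.69·14.841 = 10.240
Arc 3: start y=0.000, vy=10.240 → t=2.088, apex=5.345, x_land=58.762, impact vy=-10.240
  bounce: vy ← 0.69·10.240 = 7.066
Arc 4: start y=0.000, vy=7.066 → t=1.441, apex=2.545, x_land=67.967, impact vy=-7.066
  bounce: vy ← 0.69·7.066 = 4.875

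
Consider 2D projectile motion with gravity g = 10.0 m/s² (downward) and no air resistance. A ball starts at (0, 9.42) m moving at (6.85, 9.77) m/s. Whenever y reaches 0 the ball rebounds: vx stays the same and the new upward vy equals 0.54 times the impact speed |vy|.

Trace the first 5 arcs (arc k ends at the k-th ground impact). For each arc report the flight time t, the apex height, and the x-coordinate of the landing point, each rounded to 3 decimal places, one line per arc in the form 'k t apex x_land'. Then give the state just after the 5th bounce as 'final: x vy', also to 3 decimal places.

Arc 1: start y=9.420, vy=9.770 → t=2.662, apex=14.193, x_land=18.233, impact vy=-16.848
  bounce: vy ← 0.54·16.848 = 9.098
Arc 2: start y=0.000, vy=9.098 → t=1.820, apex=4.139, x_land=30.697, impact vy=-9.098
  bounce: vy ← 0.54·9.098 = 4.913
Arc 3: start y=0.000, vy=4.913 → t=0.983, apex=1.207, x_land=37.428, impact vy=-4.913
  bounce: vy ← 0.54·4.913 = 2.653
Arc 4: start y=0.000, vy=2.653 → t=0.531, apex=0.352, x_land=41.063, impact vy=-2.653
  bounce: vy ← 0.54·2.653 = 1.433
Arc 5: start y=0.000, vy=1.433 → t=0.287, apex=0.103, x_land=43.025, impact vy=-1.433
  bounce: vy ← 0.54·1.433 = 0.774

1 2.662 14.193 18.233
2 1.820 4.139 30.697
3 0.983 1.207 37.428
4 0.531 0.352 41.063
5 0.287 0.103 43.025
final: 43.025 0.774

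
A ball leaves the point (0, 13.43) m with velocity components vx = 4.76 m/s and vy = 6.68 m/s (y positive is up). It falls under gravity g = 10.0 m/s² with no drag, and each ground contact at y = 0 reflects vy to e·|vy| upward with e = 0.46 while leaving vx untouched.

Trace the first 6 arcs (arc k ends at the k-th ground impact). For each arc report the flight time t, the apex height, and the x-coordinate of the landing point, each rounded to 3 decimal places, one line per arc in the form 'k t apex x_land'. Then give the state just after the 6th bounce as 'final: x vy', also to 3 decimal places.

1 2.438 15.661 11.604
2 1.628 3.314 19.354
3 0.749 0.701 22.919
4 0.345 0.148 24.559
5 0.158 0.031 25.314
6 0.073 0.007 25.661
final: 25.661 0.168

Arc 1: start y=13.430, vy=6.680 → t=2.438, apex=15.661, x_land=11.604, impact vy=-17.698
  bounce: vy ← 0.46·17.698 = 8.141
Arc 2: start y=0.000, vy=8.141 → t=1.628, apex=3.314, x_land=19.354, impact vy=-8.141
  bounce: vy ← 0.46·8.141 = 3.745
Arc 3: start y=0.000, vy=3.745 → t=0.749, apex=0.701, x_land=22.919, impact vy=-3.745
  bounce: vy ← 0.46·3.745 = 1.723
Arc 4: start y=0.000, vy=1.723 → t=0.345, apex=0.148, x_land=24.559, impact vy=-1.723
  bounce: vy ← 0.46·1.723 = 0.792
Arc 5: start y=0.000, vy=0.792 → t=0.158, apex=0.031, x_land=25.314, impact vy=-0.792
  bounce: vy ← 0.46·0.792 = 0.365
Arc 6: start y=0.000, vy=0.365 → t=0.073, apex=0.007, x_land=25.661, impact vy=-0.365
  bounce: vy ← 0.46·0.365 = 0.168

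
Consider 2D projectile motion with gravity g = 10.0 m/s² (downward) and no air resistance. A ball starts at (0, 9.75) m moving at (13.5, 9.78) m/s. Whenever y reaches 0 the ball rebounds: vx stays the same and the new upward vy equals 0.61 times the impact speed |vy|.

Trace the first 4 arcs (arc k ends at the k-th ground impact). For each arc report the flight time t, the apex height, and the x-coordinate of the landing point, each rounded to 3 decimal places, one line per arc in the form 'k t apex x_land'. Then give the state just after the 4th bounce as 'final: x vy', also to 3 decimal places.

Arc 1: start y=9.750, vy=9.780 → t=2.683, apex=14.532, x_land=36.218, impact vy=-17.048
  bounce: vy ← 0.61·17.048 = 10.400
Arc 2: start y=0.000, vy=10.400 → t=2.080, apex=5.408, x_land=64.297, impact vy=-10.400
  bounce: vy ← 0.61·10.400 = 6.344
Arc 3: start y=0.000, vy=6.344 → t=1.269, apex=2.012, x_land=81.425, impact vy=-6.344
  bounce: vy ← 0.61·6.344 = 3.870
Arc 4: start y=0.000, vy=3.870 → t=0.774, apex=0.749, x_land=91.873, impact vy=-3.870
  bounce: vy ← 0.61·3.870 = 2.360

1 2.683 14.532 36.218
2 2.080 5.408 64.297
3 1.269 2.012 81.425
4 0.774 0.749 91.873
final: 91.873 2.360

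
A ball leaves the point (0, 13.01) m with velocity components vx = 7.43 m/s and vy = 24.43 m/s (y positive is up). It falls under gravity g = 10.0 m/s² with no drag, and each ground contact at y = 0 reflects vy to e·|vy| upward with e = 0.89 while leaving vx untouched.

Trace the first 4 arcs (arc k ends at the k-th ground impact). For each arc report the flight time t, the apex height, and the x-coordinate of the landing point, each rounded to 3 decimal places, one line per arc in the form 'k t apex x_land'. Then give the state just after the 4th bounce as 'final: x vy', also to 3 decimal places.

Arc 1: start y=13.010, vy=24.430 → t=5.370, apex=42.851, x_land=39.903, impact vy=-29.275
  bounce: vy ← 0.89·29.275 = 26.055
Arc 2: start y=0.000, vy=26.055 → t=5.211, apex=33.942, x_land=78.620, impact vy=-26.055
  bounce: vy ← 0.89·26.055 = 23.189
Arc 3: start y=0.000, vy=23.189 → t=4.638, apex=26.886, x_land=113.079, impact vy=-23.189
  bounce: vy ← 0.89·23.189 = 20.638
Arc 4: start y=0.000, vy=20.638 → t=4.128, apex=21.296, x_land=143.747, impact vy=-20.638
  bounce: vy ← 0.89·20.638 = 18.368

1 5.370 42.851 39.903
2 5.211 33.942 78.620
3 4.638 26.886 113.079
4 4.128 21.296 143.747
final: 143.747 18.368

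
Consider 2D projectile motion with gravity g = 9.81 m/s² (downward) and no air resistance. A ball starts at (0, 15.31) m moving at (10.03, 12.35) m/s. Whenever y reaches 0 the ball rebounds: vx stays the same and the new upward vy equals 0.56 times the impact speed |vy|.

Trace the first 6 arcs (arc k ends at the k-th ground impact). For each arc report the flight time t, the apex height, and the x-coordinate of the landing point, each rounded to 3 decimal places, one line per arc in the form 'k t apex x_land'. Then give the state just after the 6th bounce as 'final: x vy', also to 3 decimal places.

1 3.428 23.084 34.386
2 2.430 7.239 58.756
3 1.361 2.270 72.403
4 0.762 0.712 80.045
5 0.427 0.223 84.325
6 0.239 0.070 86.722
final: 86.722 0.656

Arc 1: start y=15.310, vy=12.350 → t=3.428, apex=23.084, x_land=34.386, impact vy=-21.282
  bounce: vy ← 0.56·21.282 = 11.918
Arc 2: start y=0.000, vy=11.918 → t=2.430, apex=7.239, x_land=58.756, impact vy=-11.918
  bounce: vy ← 0.56·11.918 = 6.674
Arc 3: start y=0.000, vy=6.674 → t=1.361, apex=2.270, x_land=72.403, impact vy=-6.674
  bounce: vy ← 0.56·6.674 = 3.737
Arc 4: start y=0.000, vy=3.737 → t=0.762, apex=0.712, x_land=80.045, impact vy=-3.737
  bounce: vy ← 0.56·3.737 = 2.093
Arc 5: start y=0.000, vy=2.093 → t=0.427, apex=0.223, x_land=84.325, impact vy=-2.093
  bounce: vy ← 0.56·2.093 = 1.172
Arc 6: start y=0.000, vy=1.172 → t=0.239, apex=0.070, x_land=86.722, impact vy=-1.172
  bounce: vy ← 0.56·1.172 = 0.656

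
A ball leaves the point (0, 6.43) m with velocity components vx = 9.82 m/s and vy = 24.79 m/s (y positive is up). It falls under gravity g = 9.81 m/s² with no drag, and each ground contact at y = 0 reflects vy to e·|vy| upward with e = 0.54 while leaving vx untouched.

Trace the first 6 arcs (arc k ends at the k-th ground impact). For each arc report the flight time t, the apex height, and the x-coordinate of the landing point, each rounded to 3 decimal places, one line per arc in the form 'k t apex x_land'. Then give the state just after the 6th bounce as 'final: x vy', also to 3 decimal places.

Arc 1: start y=6.430, vy=24.790 → t=5.301, apex=37.752, x_land=52.059, impact vy=-27.216
  bounce: vy ← 0.54·27.216 = 14.697
Arc 2: start y=0.000, vy=14.697 → t=2.996, apex=11.009, x_land=81.482, impact vy=-14.697
  bounce: vy ← 0.54·14.697 = 7.936
Arc 3: start y=0.000, vy=7.936 → t=1.618, apex=3.210, x_land=97.370, impact vy=-7.936
  bounce: vy ← 0.54·7.936 = 4.286
Arc 4: start y=0.000, vy=4.286 → t=0.874, apex=0.936, x_land=105.950, impact vy=-4.286
  bounce: vy ← 0.54·4.286 = 2.314
Arc 5: start y=0.000, vy=2.314 → t=0.472, apex=0.273, x_land=110.583, impact vy=-2.314
  bounce: vy ← 0.54·2.314 = 1.250
Arc 6: start y=0.000, vy=1.250 → t=0.255, apex=0.080, x_land=113.085, impact vy=-1.250
  bounce: vy ← 0.54·1.250 = 0.675

1 5.301 37.752 52.059
2 2.996 11.009 81.482
3 1.618 3.210 97.370
4 0.874 0.936 105.950
5 0.472 0.273 110.583
6 0.255 0.080 113.085
final: 113.085 0.675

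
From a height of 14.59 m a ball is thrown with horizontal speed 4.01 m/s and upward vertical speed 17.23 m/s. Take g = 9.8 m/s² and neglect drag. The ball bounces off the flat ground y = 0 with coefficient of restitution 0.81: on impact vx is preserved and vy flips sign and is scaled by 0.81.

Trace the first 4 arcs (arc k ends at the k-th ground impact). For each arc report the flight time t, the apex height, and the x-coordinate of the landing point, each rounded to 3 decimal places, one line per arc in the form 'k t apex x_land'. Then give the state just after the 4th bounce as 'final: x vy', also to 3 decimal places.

1 4.222 29.737 16.929
2 3.991 19.510 32.932
3 3.233 12.801 45.895
4 2.618 8.398 56.394
final: 56.394 10.392

Arc 1: start y=14.590, vy=17.230 → t=4.222, apex=29.737, x_land=16.929, impact vy=-24.142
  bounce: vy ← 0.81·24.142 = 19.555
Arc 2: start y=0.000, vy=19.555 → t=3.991, apex=19.510, x_land=32.932, impact vy=-19.555
  bounce: vy ← 0.81·19.555 = 15.840
Arc 3: start y=0.000, vy=15.840 → t=3.233, apex=12.801, x_land=45.895, impact vy=-15.840
  bounce: vy ← 0.81·15.840 = 12.830
Arc 4: start y=0.000, vy=12.830 → t=2.618, apex=8.398, x_land=56.394, impact vy=-12.830
  bounce: vy ← 0.81·12.830 = 10.392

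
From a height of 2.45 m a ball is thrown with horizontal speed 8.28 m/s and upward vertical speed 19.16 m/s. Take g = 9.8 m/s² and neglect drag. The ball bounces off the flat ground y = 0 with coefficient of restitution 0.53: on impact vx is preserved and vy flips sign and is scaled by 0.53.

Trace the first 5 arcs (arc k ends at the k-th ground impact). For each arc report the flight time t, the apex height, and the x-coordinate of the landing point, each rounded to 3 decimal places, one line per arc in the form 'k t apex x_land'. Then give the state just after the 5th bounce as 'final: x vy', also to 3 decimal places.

Arc 1: start y=2.450, vy=19.160 → t=4.034, apex=21.180, x_land=33.403, impact vy=-20.375
  bounce: vy ← 0.53·20.375 = 10.799
Arc 2: start y=0.000, vy=10.799 → t=2.204, apex=5.949, x_land=51.650, impact vy=-10.799
  bounce: vy ← 0.53·10.799 = 5.723
Arc 3: start y=0.000, vy=5.723 → t=1.168, apex=1.671, x_land=61.321, impact vy=-5.723
  bounce: vy ← 0.53·5.723 = 3.033
Arc 4: start y=0.000, vy=3.033 → t=0.619, apex=0.469, x_land=66.447, impact vy=-3.033
  bounce: vy ← 0.53·3.033 = 1.608
Arc 5: start y=0.000, vy=1.608 → t=0.328, apex=0.132, x_land=69.163, impact vy=-1.608
  bounce: vy ← 0.53·1.608 = 0.852

1 4.034 21.180 33.403
2 2.204 5.949 51.650
3 1.168 1.671 61.321
4 0.619 0.469 66.447
5 0.328 0.132 69.163
final: 69.163 0.852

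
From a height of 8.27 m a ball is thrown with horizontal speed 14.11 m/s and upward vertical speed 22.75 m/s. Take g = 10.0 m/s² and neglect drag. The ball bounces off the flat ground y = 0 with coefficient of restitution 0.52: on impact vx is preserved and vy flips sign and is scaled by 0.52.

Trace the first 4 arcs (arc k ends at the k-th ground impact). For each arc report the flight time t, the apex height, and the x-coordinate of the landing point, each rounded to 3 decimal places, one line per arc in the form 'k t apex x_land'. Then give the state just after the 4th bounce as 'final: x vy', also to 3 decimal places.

1 4.888 34.148 68.975
2 2.718 9.234 107.324
3 1.413 2.497 127.266
4 0.735 0.675 137.635
final: 137.635 1.911

Arc 1: start y=8.270, vy=22.750 → t=4.888, apex=34.148, x_land=68.975, impact vy=-26.134
  bounce: vy ← 0.52·26.134 = 13.589
Arc 2: start y=0.000, vy=13.589 → t=2.718, apex=9.234, x_land=107.324, impact vy=-13.589
  bounce: vy ← 0.52·13.589 = 7.067
Arc 3: start y=0.000, vy=7.067 → t=1.413, apex=2.497, x_land=127.266, impact vy=-7.067
  bounce: vy ← 0.52·7.067 = 3.675
Arc 4: start y=0.000, vy=3.675 → t=0.735, apex=0.675, x_land=137.635, impact vy=-3.675
  bounce: vy ← 0.52·3.675 = 1.911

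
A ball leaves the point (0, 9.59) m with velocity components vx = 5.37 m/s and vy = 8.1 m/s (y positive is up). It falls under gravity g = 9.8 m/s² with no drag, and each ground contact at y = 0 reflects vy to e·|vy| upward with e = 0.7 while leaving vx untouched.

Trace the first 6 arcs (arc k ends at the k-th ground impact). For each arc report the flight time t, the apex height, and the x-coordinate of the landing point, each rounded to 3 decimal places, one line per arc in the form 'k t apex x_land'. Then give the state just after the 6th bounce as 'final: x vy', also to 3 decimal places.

Arc 1: start y=9.590, vy=8.100 → t=2.451, apex=12.937, x_land=13.164, impact vy=-15.924
  bounce: vy ← 0.7·15.924 = 11.147
Arc 2: start y=0.000, vy=11.147 → t=2.275, apex=6.339, x_land=25.380, impact vy=-11.147
  bounce: vy ← 0.7·11.147 = 7.803
Arc 3: start y=0.000, vy=7.803 → t=1.592, apex=3.106, x_land=33.931, impact vy=-7.803
  bounce: vy ← 0.7·7.803 = 5.462
Arc 4: start y=0.000, vy=5.462 → t=1.115, apex=1.522, x_land=39.917, impact vy=-5.462
  bounce: vy ← 0.7·5.462 = 3.823
Arc 5: start y=0.000, vy=3.823 → t=0.780, apex=0.746, x_land=44.107, impact vy=-3.823
  bounce: vy ← 0.7·3.823 = 2.676
Arc 6: start y=0.000, vy=2.676 → t=0.546, apex=0.365, x_land=47.040, impact vy=-2.676
  bounce: vy ← 0.7·2.676 = 1.873

1 2.451 12.937 13.164
2 2.275 6.339 25.380
3 1.592 3.106 33.931
4 1.115 1.522 39.917
5 0.780 0.746 44.107
6 0.546 0.365 47.040
final: 47.040 1.873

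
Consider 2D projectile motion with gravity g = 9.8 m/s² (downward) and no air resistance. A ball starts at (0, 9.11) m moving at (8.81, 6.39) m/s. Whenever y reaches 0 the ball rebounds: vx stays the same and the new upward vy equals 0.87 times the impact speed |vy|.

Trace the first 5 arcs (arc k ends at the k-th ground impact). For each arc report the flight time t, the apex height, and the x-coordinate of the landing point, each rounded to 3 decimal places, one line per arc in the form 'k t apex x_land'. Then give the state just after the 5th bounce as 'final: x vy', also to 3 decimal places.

Arc 1: start y=9.110, vy=6.390 → t=2.163, apex=11.193, x_land=19.060, impact vy=-14.812
  bounce: vy ← 0.87·14.812 = 12.886
Arc 2: start y=0.000, vy=12.886 → t=2.630, apex=8.472, x_land=42.229, impact vy=-12.886
  bounce: vy ← 0.87·12.886 = 11.211
Arc 3: start y=0.000, vy=11.211 → t=2.288, apex=6.413, x_land=62.386, impact vy=-11.211
  bounce: vy ← 0.87·11.211 = 9.754
Arc 4: start y=0.000, vy=9.754 → t=1.991, apex=4.854, x_land=79.922, impact vy=-9.754
  bounce: vy ← 0.87·9.754 = 8.486
Arc 5: start y=0.000, vy=8.486 → t=1.732, apex=3.674, x_land=95.179, impact vy=-8.486
  bounce: vy ← 0.87·8.486 = 7.382

1 2.163 11.193 19.060
2 2.630 8.472 42.229
3 2.288 6.413 62.386
4 1.991 4.854 79.922
5 1.732 3.674 95.179
final: 95.179 7.382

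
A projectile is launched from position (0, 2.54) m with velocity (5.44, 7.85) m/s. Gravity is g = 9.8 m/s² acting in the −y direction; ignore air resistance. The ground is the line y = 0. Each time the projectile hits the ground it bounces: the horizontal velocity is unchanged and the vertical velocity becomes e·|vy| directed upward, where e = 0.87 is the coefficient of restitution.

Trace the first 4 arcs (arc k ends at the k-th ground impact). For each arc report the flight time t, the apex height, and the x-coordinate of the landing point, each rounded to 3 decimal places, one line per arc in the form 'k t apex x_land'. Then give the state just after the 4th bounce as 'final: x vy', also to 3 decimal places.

1 1.878 5.684 10.217
2 1.874 4.302 20.411
3 1.630 3.256 29.281
4 1.418 2.465 36.997
final: 36.997 6.047

Arc 1: start y=2.540, vy=7.850 → t=1.878, apex=5.684, x_land=10.217, impact vy=-10.555
  bounce: vy ← 0.87·10.555 = 9.183
Arc 2: start y=0.000, vy=9.183 → t=1.874, apex=4.302, x_land=20.411, impact vy=-9.183
  bounce: vy ← 0.87·9.183 = 7.989
Arc 3: start y=0.000, vy=7.989 → t=1.630, apex=3.256, x_land=29.281, impact vy=-7.989
  bounce: vy ← 0.87·7.989 = 6.950
Arc 4: start y=0.000, vy=6.950 → t=1.418, apex=2.465, x_land=36.997, impact vy=-6.950
  bounce: vy ← 0.87·6.950 = 6.047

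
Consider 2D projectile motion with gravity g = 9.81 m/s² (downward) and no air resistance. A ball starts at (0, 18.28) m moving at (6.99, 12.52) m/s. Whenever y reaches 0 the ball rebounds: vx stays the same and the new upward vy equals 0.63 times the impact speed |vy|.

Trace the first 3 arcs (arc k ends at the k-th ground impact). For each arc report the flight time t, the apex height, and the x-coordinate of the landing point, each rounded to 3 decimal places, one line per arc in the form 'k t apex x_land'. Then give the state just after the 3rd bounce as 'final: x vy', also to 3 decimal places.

1 3.590 26.269 25.097
2 2.916 10.426 45.480
3 1.837 4.138 58.320
final: 58.320 5.677

Arc 1: start y=18.280, vy=12.520 → t=3.590, apex=26.269, x_land=25.097, impact vy=-22.703
  bounce: vy ← 0.63·22.703 = 14.303
Arc 2: start y=0.000, vy=14.303 → t=2.916, apex=10.426, x_land=45.480, impact vy=-14.303
  bounce: vy ← 0.63·14.303 = 9.011
Arc 3: start y=0.000, vy=9.011 → t=1.837, apex=4.138, x_land=58.320, impact vy=-9.011
  bounce: vy ← 0.63·9.011 = 5.677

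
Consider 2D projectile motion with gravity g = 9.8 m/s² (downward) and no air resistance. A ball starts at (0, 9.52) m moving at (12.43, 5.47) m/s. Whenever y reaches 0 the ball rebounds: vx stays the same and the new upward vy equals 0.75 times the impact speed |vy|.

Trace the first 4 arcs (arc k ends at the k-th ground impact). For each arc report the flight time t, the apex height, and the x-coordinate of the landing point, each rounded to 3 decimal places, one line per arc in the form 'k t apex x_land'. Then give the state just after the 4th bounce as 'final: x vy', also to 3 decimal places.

1 2.060 11.047 25.601
2 2.252 6.214 53.596
3 1.689 3.495 74.592
4 1.267 1.966 90.339
final: 90.339 4.656

Arc 1: start y=9.520, vy=5.470 → t=2.060, apex=11.047, x_land=25.601, impact vy=-14.714
  bounce: vy ← 0.75·14.714 = 11.036
Arc 2: start y=0.000, vy=11.036 → t=2.252, apex=6.214, x_land=53.596, impact vy=-11.036
  bounce: vy ← 0.75·11.036 = 8.277
Arc 3: start y=0.000, vy=8.277 → t=1.689, apex=3.495, x_land=74.592, impact vy=-8.277
  bounce: vy ← 0.75·8.277 = 6.208
Arc 4: start y=0.000, vy=6.208 → t=1.267, apex=1.966, x_land=90.339, impact vy=-6.208
  bounce: vy ← 0.75·6.208 = 4.656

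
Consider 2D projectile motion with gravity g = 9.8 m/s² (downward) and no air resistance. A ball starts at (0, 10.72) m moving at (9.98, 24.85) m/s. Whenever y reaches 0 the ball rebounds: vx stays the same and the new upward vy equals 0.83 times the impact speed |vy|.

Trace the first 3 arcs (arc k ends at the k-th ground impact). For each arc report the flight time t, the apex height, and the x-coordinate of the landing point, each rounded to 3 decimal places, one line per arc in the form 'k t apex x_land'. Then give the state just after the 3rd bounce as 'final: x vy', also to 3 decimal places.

Arc 1: start y=10.720, vy=24.850 → t=5.471, apex=42.226, x_land=54.603, impact vy=-28.769
  bounce: vy ← 0.83·28.769 = 23.878
Arc 2: start y=0.000, vy=23.878 → t=4.873, apex=29.090, x_land=103.237, impact vy=-23.878
  bounce: vy ← 0.83·23.878 = 19.819
Arc 3: start y=0.000, vy=19.819 → t=4.045, apex=20.040, x_land=143.602, impact vy=-19.819
  bounce: vy ← 0.83·19.819 = 16.450

1 5.471 42.226 54.603
2 4.873 29.090 103.237
3 4.045 20.040 143.602
final: 143.602 16.450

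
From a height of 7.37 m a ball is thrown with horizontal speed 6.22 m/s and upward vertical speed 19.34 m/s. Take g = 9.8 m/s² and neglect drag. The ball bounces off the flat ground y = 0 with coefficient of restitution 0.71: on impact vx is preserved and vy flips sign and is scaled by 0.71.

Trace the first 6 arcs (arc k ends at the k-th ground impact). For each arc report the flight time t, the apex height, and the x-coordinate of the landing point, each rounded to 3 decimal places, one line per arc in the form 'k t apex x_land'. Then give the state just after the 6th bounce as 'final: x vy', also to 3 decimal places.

1 4.297 26.453 26.727
2 3.299 13.335 47.249
3 2.343 6.722 61.820
4 1.663 3.389 72.165
5 1.181 1.708 79.510
6 0.838 0.861 84.725
final: 84.725 2.917

Arc 1: start y=7.370, vy=19.340 → t=4.297, apex=26.453, x_land=26.727, impact vy=-22.770
  bounce: vy ← 0.71·22.770 = 16.167
Arc 2: start y=0.000, vy=16.167 → t=3.299, apex=13.335, x_land=47.249, impact vy=-16.167
  bounce: vy ← 0.71·16.167 = 11.479
Arc 3: start y=0.000, vy=11.479 → t=2.343, apex=6.722, x_land=61.820, impact vy=-11.479
  bounce: vy ← 0.71·11.479 = 8.150
Arc 4: start y=0.000, vy=8.150 → t=1.663, apex=3.389, x_land=72.165, impact vy=-8.150
  bounce: vy ← 0.71·8.150 = 5.786
Arc 5: start y=0.000, vy=5.786 → t=1.181, apex=1.708, x_land=79.510, impact vy=-5.786
  bounce: vy ← 0.71·5.786 = 4.108
Arc 6: start y=0.000, vy=4.108 → t=0.838, apex=0.861, x_land=84.725, impact vy=-4.108
  bounce: vy ← 0.71·4.108 = 2.917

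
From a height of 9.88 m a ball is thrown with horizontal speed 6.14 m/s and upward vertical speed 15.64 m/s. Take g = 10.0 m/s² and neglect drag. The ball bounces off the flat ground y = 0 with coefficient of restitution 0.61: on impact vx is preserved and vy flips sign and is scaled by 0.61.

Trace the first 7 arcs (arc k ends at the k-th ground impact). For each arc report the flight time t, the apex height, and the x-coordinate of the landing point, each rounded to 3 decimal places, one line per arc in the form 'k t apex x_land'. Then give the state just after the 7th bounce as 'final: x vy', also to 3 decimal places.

1 3.667 22.110 22.515
2 2.566 8.227 38.267
3 1.565 3.061 47.876
4 0.955 1.139 53.737
5 0.582 0.424 57.313
6 0.355 0.158 59.494
7 0.217 0.059 60.824
final: 60.824 0.661

Arc 1: start y=9.880, vy=15.640 → t=3.667, apex=22.110, x_land=22.515, impact vy=-21.029
  bounce: vy ← 0.61·21.029 = 12.828
Arc 2: start y=0.000, vy=12.828 → t=2.566, apex=8.227, x_land=38.267, impact vy=-12.828
  bounce: vy ← 0.61·12.828 = 7.825
Arc 3: start y=0.000, vy=7.825 → t=1.565, apex=3.061, x_land=47.876, impact vy=-7.825
  bounce: vy ← 0.61·7.825 = 4.773
Arc 4: start y=0.000, vy=4.773 → t=0.955, apex=1.139, x_land=53.737, impact vy=-4.773
  bounce: vy ← 0.61·4.773 = 2.912
Arc 5: start y=0.000, vy=2.912 → t=0.582, apex=0.424, x_land=57.313, impact vy=-2.912
  bounce: vy ← 0.61·2.912 = 1.776
Arc 6: start y=0.000, vy=1.776 → t=0.355, apex=0.158, x_land=59.494, impact vy=-1.776
  bounce: vy ← 0.61·1.776 = 1.083
Arc 7: start y=0.000, vy=1.083 → t=0.217, apex=0.059, x_land=60.824, impact vy=-1.083
  bounce: vy ← 0.61·1.083 = 0.661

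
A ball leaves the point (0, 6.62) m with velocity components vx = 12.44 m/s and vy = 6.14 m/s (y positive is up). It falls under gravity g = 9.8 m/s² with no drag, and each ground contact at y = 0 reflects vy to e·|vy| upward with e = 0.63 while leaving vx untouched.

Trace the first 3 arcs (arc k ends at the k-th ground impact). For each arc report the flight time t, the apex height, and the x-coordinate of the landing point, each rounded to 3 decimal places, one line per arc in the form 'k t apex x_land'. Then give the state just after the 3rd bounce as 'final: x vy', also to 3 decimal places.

Arc 1: start y=6.620, vy=6.140 → t=1.947, apex=8.543, x_land=24.220, impact vy=-12.940
  bounce: vy ← 0.63·12.940 = 8.152
Arc 2: start y=0.000, vy=8.152 → t=1.664, apex=3.391, x_land=44.917, impact vy=-8.152
  bounce: vy ← 0.63·8.152 = 5.136
Arc 3: start y=0.000, vy=5.136 → t=1.048, apex=1.346, x_land=57.957, impact vy=-5.136
  bounce: vy ← 0.63·5.136 = 3.236

1 1.947 8.543 24.220
2 1.664 3.391 44.917
3 1.048 1.346 57.957
final: 57.957 3.236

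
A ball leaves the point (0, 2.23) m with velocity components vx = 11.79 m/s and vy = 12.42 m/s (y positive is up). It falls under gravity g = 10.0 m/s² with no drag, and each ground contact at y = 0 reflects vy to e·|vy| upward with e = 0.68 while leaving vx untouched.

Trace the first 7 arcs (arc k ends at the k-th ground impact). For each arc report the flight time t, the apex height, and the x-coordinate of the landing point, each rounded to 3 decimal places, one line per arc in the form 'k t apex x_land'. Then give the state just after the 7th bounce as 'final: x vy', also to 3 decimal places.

Arc 1: start y=2.230, vy=12.420 → t=2.652, apex=9.943, x_land=31.269, impact vy=-14.102
  bounce: vy ← 0.68·14.102 = 9.589
Arc 2: start y=0.000, vy=9.589 → t=1.918, apex=4.598, x_land=53.880, impact vy=-9.589
  bounce: vy ← 0.68·9.589 = 6.521
Arc 3: start y=0.000, vy=6.521 → t=1.304, apex=2.126, x_land=69.256, impact vy=-6.521
  bounce: vy ← 0.68·6.521 = 4.434
Arc 4: start y=0.000, vy=4.434 → t=0.887, apex=0.983, x_land=79.711, impact vy=-4.434
  bounce: vy ← 0.68·4.434 = 3.015
Arc 5: start y=0.000, vy=3.015 → t=0.603, apex=0.455, x_land=86.821, impact vy=-3.015
  bounce: vy ← 0.68·3.015 = 2.050
Arc 6: start y=0.000, vy=2.050 → t=0.410, apex=0.210, x_land=91.655, impact vy=-2.050
  bounce: vy ← 0.68·2.050 = 1.394
Arc 7: start y=0.000, vy=1.394 → t=0.279, apex=0.097, x_land=94.943, impact vy=-1.394
  bounce: vy ← 0.68·1.394 = 0.948

1 2.652 9.943 31.269
2 1.918 4.598 53.880
3 1.304 2.126 69.256
4 0.887 0.983 79.711
5 0.603 0.455 86.821
6 0.410 0.210 91.655
7 0.279 0.097 94.943
final: 94.943 0.948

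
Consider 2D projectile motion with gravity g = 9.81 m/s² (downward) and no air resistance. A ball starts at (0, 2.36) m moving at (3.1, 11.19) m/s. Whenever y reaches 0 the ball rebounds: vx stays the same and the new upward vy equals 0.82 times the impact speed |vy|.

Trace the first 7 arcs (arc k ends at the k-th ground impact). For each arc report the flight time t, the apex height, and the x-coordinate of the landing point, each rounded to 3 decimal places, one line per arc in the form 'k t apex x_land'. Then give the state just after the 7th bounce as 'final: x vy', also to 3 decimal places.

1 2.476 8.742 7.675
2 2.189 5.878 14.462
3 1.795 3.952 20.027
4 1.472 2.658 24.591
5 1.207 1.787 28.333
6 0.990 1.202 31.402
7 0.812 0.808 33.918
final: 33.918 3.265

Arc 1: start y=2.360, vy=11.190 → t=2.476, apex=8.742, x_land=7.675, impact vy=-13.097
  bounce: vy ← 0.82·13.097 = 10.739
Arc 2: start y=0.000, vy=10.739 → t=2.189, apex=5.878, x_land=14.462, impact vy=-10.739
  bounce: vy ← 0.82·10.739 = 8.806
Arc 3: start y=0.000, vy=8.806 → t=1.795, apex=3.952, x_land=20.027, impact vy=-8.806
  bounce: vy ← 0.82·8.806 = 7.221
Arc 4: start y=0.000, vy=7.221 → t=1.472, apex=2.658, x_land=24.591, impact vy=-7.221
  bounce: vy ← 0.82·7.221 = 5.921
Arc 5: start y=0.000, vy=5.921 → t=1.207, apex=1.787, x_land=28.333, impact vy=-5.921
  bounce: vy ← 0.82·5.921 = 4.855
Arc 6: start y=0.000, vy=4.855 → t=0.990, apex=1.202, x_land=31.402, impact vy=-4.855
  bounce: vy ← 0.82·4.855 = 3.981
Arc 7: start y=0.000, vy=3.981 → t=0.812, apex=0.808, x_land=33.918, impact vy=-3.981
  bounce: vy ← 0.82·3.981 = 3.265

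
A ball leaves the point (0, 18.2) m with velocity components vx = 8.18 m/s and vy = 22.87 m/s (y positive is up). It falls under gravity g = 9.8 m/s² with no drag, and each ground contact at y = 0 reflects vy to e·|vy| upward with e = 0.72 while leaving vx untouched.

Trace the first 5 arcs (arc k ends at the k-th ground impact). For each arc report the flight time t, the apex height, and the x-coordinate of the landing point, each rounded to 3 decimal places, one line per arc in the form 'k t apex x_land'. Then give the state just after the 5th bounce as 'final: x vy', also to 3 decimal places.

Arc 1: start y=18.200, vy=22.870 → t=5.360, apex=44.886, x_land=43.847, impact vy=-29.661
  bounce: vy ← 0.72·29.661 = 21.356
Arc 2: start y=0.000, vy=21.356 → t=4.358, apex=23.269, x_land=79.498, impact vy=-21.356
  bounce: vy ← 0.72·21.356 = 15.376
Arc 3: start y=0.000, vy=15.376 → t=3.138, apex=12.062, x_land=105.167, impact vy=-15.376
  bounce: vy ← 0.72·15.376 = 11.071
Arc 4: start y=0.000, vy=11.071 → t=2.259, apex=6.253, x_land=123.648, impact vy=-11.071
  bounce: vy ← 0.72·11.071 = 7.971
Arc 5: start y=0.000, vy=7.971 → t=1.627, apex=3.242, x_land=136.955, impact vy=-7.971
  bounce: vy ← 0.72·7.971 = 5.739

1 5.360 44.886 43.847
2 4.358 23.269 79.498
3 3.138 12.062 105.167
4 2.259 6.253 123.648
5 1.627 3.242 136.955
final: 136.955 5.739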